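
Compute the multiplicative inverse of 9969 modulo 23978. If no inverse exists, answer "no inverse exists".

7413

Apply the Euclidean algorithm to 23978 and 9969:
23978 = 2×9969 + 4040
9969 = 2×4040 + 1889
4040 = 2×1889 + 262
1889 = 7×262 + 55
262 = 4×55 + 42
55 = 1×42 + 13
42 = 3×13 + 3
13 = 4×3 + 1
3 = 3×1 + 0
The gcd is 1. Working backward:
1 = 13 − 4·3
1 = −4·42 + 13·13
1 = 13·55 − 17·42
1 = −17·262 + 81·55
1 = 81·1889 − 584·262
1 = −584·4040 + 1249·1889
1 = 1249·9969 − 3082·4040
1 = −3082·23978 + 7413·9969
So 9969·7413 ≡ 1 (mod 23978).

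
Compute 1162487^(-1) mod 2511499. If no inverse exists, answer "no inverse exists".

566836

gcd(2511499, 1162487) by repeated division:
2511499 = 2·1162487 + 186525
1162487 = 6·186525 + 43337
186525 = 4·43337 + 13177
43337 = 3·13177 + 3806
13177 = 3·3806 + 1759
3806 = 2·1759 + 288
1759 = 6·288 + 31
288 = 9·31 + 9
31 = 3·9 + 4
9 = 2·4 + 1
4 = 4·1 + 0
gcd = 1, so the inverse exists. Back-substitute:
1 = 9 − 2·4
1 = −2·31 + 7·9
1 = 7·288 − 65·31
1 = −65·1759 + 397·288
1 = 397·3806 − 859·1759
1 = −859·13177 + 2974·3806
1 = 2974·43337 − 9781·13177
1 = −9781·186525 + 42098·43337
1 = 42098·1162487 − 262369·186525
1 = −262369·2511499 + 566836·1162487
So 1162487·566836 ≡ 1 (mod 2511499).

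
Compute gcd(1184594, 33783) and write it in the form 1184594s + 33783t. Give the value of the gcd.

Euclidean algorithm:
1184594 = 35·33783 + 2189
33783 = 15·2189 + 948
2189 = 2·948 + 293
948 = 3·293 + 69
293 = 4·69 + 17
69 = 4·17 + 1
17 = 17·1 + 0
gcd(1184594, 33783) = 1.
Back-substituting:
1 = 69 − 4·17
1 = −4·293 + 17·69
1 = 17·948 − 55·293
1 = −55·2189 + 127·948
1 = 127·33783 − 1960·2189
1 = −1960·1184594 + 68727·33783
So 1 = (-1960)·1184594 + (68727)·33783.

1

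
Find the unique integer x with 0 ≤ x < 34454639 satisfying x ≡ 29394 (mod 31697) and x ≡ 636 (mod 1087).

10235828

Write x = 29394 + 31697·k. Then 31697·k ≡ 636 − 29394 ≡ 591 (mod 1087).
Need 31697⁻¹ mod 1087. Extended Euclid on (1087, 174):
1087 = 6×174 + 43
174 = 4×43 + 2
43 = 21×2 + 1
2 = 2×1 + 0
Back-substitute:
1 = 43 − 21·2
1 = −21·174 + 85·43
1 = 85·1087 − 531·174
31697⁻¹ ≡ 556 (mod 1087), so k ≡ 556·591 ≡ 322 (mod 1087).
x = 29394 + 31697·322 = 10235828.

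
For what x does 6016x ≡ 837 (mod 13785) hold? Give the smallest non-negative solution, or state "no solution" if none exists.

First find gcd(6016, 13785):
13785 = 2·6016 + 1753
6016 = 3·1753 + 757
1753 = 2·757 + 239
757 = 3·239 + 40
239 = 5·40 + 39
40 = 1·39 + 1
39 = 39·1 + 0
gcd = 1, so a unique solution mod 13785 exists.
Back-substitute for the Bézout coefficients:
1 = 40 − 39
1 = −239 + 6·40
1 = 6·757 − 19·239
1 = −19·1753 + 44·757
1 = 44·6016 − 151·1753
1 = −151·13785 + 346·6016
So 6016·(346) ≡ 1 (mod 13785), giving 6016⁻¹ ≡ 346.
x ≡ 6016⁻¹·837 ≡ 346·837 ≡ 117 (mod 13785).

117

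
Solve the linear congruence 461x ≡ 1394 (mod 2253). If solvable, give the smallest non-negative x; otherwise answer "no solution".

First find gcd(461, 2253):
2253 = 4×461 + 409
461 = 1×409 + 52
409 = 7×52 + 45
52 = 1×45 + 7
45 = 6×7 + 3
7 = 2×3 + 1
3 = 3×1 + 0
gcd = 1, so a unique solution mod 2253 exists.
Back-substitute for the Bézout coefficients:
1 = 7 − 2·3
1 = −2·45 + 13·7
1 = 13·52 − 15·45
1 = −15·409 + 118·52
1 = 118·461 − 133·409
1 = −133·2253 + 650·461
So 461·(650) ≡ 1 (mod 2253), giving 461⁻¹ ≡ 650.
x ≡ 461⁻¹·1394 ≡ 650·1394 ≡ 394 (mod 2253).

394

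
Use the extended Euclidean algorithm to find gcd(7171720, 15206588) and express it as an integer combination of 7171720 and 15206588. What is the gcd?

4

Apply Euclid's algorithm to 15206588 and 7171720:
15206588 = 2·7171720 + 863148
7171720 = 8·863148 + 266536
863148 = 3·266536 + 63540
266536 = 4·63540 + 12376
63540 = 5·12376 + 1660
12376 = 7·1660 + 756
1660 = 2·756 + 148
756 = 5·148 + 16
148 = 9·16 + 4
16 = 4·4 + 0
gcd(7171720, 15206588) = 4.
Working backward:
4 = 148 − 9·16
4 = −9·756 + 46·148
4 = 46·1660 − 101·756
4 = −101·12376 + 753·1660
4 = 753·63540 − 3866·12376
4 = −3866·266536 + 16217·63540
4 = 16217·863148 − 52517·266536
4 = −52517·7171720 + 436353·863148
4 = 436353·15206588 − 925223·7171720
So 4 = (436353)·15206588 + (-925223)·7171720.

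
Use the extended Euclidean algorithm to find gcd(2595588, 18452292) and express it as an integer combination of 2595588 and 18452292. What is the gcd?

Apply Euclid's algorithm to 18452292 and 2595588:
18452292 = 7*2595588 + 283176
2595588 = 9*283176 + 47004
283176 = 6*47004 + 1152
47004 = 40*1152 + 924
1152 = 1*924 + 228
924 = 4*228 + 12
228 = 19*12 + 0
gcd(2595588, 18452292) = 12.
Express as a combination:
12 = 924 − 4·228
12 = −4·1152 + 5·924
12 = 5·47004 − 204·1152
12 = −204·283176 + 1229·47004
12 = 1229·2595588 − 11265·283176
12 = −11265·18452292 + 80084·2595588
So 12 = (-11265)·18452292 + (80084)·2595588.

12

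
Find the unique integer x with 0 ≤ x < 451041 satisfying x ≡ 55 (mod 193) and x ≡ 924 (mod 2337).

398214

Write x = 55 + 193·k. Then 193·k ≡ 924 − 55 ≡ 869 (mod 2337).
Need 193⁻¹ mod 2337. Extended Euclid on (2337, 193):
2337 = 12×193 + 21
193 = 9×21 + 4
21 = 5×4 + 1
4 = 4×1 + 0
Back-substitute:
1 = 21 − 5·4
1 = −5·193 + 46·21
1 = 46·2337 − 557·193
193⁻¹ ≡ 1780 (mod 2337), so k ≡ 1780·869 ≡ 2063 (mod 2337).
x = 55 + 193·2063 = 398214.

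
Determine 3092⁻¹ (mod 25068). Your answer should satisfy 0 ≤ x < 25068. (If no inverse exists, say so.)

no inverse exists

Compute gcd(3092, 25068):
25068 = 8×3092 + 332
3092 = 9×332 + 104
332 = 3×104 + 20
104 = 5×20 + 4
20 = 5×4 + 0
Since gcd = 4 > 1, 3092 is not a unit mod 25068.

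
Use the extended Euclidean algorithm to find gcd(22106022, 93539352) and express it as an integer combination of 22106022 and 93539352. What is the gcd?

6

Repeated division:
93539352 = 4·22106022 + 5115264
22106022 = 4·5115264 + 1644966
5115264 = 3·1644966 + 180366
1644966 = 9·180366 + 21672
180366 = 8·21672 + 6990
21672 = 3·6990 + 702
6990 = 9·702 + 672
702 = 1·672 + 30
672 = 22·30 + 12
30 = 2·12 + 6
12 = 2·6 + 0
gcd(22106022, 93539352) = 6.
Back-substituting:
6 = 30 − 2·12
6 = −2·672 + 45·30
6 = 45·702 − 47·672
6 = −47·6990 + 468·702
6 = 468·21672 − 1451·6990
6 = −1451·180366 + 12076·21672
6 = 12076·1644966 − 110135·180366
6 = −110135·5115264 + 342481·1644966
6 = 342481·22106022 − 1480059·5115264
6 = −1480059·93539352 + 6262717·22106022
So 6 = (-1480059)·93539352 + (6262717)·22106022.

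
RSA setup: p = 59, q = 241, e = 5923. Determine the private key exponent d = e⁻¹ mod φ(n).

φ(n) = (p−1)(q−1) = 58·240 = 13920.
Need d with 5923·d ≡ 1 (mod 13920). Apply the extended Euclidean algorithm:
13920 = 2*5923 + 2074
5923 = 2*2074 + 1775
2074 = 1*1775 + 299
1775 = 5*299 + 280
299 = 1*280 + 19
280 = 14*19 + 14
19 = 1*14 + 5
14 = 2*5 + 4
5 = 1*4 + 1
4 = 4*1 + 0
Back-substitute:
1 = 5 − 4
1 = −14 + 3·5
1 = 3·19 − 4·14
1 = −4·280 + 59·19
1 = 59·299 − 63·280
1 = −63·1775 + 374·299
1 = 374·2074 − 437·1775
1 = −437·5923 + 1248·2074
1 = 1248·13920 − 2933·5923
So 5923·(-2933) ≡ 1 (mod 13920), hence d ≡ -2933 ≡ 10987 (mod 13920).

10987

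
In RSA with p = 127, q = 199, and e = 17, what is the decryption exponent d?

22013

φ(n) = (p−1)(q−1) = 126·198 = 24948.
Need d with 17·d ≡ 1 (mod 24948). Apply the extended Euclidean algorithm:
24948 = 1467×17 + 9
17 = 1×9 + 8
9 = 1×8 + 1
8 = 8×1 + 0
Back-substitute:
1 = 9 − 8
1 = −17 + 2·9
1 = 2·24948 − 2935·17
So 17·(-2935) ≡ 1 (mod 24948), hence d ≡ -2935 ≡ 22013 (mod 24948).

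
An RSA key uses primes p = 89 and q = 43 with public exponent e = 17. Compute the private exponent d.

2609

φ(n) = (p−1)(q−1) = 88·42 = 3696.
Need d with 17·d ≡ 1 (mod 3696). Apply the extended Euclidean algorithm:
3696 = 217·17 + 7
17 = 2·7 + 3
7 = 2·3 + 1
3 = 3·1 + 0
Back-substitute:
1 = 7 − 2·3
1 = −2·17 + 5·7
1 = 5·3696 − 1087·17
So 17·(-1087) ≡ 1 (mod 3696), hence d ≡ -1087 ≡ 2609 (mod 3696).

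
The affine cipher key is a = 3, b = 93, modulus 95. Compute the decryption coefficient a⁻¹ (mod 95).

Extended Euclidean algorithm:
95 = 31×3 + 2
3 = 1×2 + 1
2 = 2×1 + 0
gcd = 1, so the inverse exists. Back-substitute:
1 = 3 − 2
1 = −95 + 32·3
So 3·32 ≡ 1 (mod 95).

32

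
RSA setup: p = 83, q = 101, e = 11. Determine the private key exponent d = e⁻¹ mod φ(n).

1491

φ(n) = (p−1)(q−1) = 82·100 = 8200.
Need d with 11·d ≡ 1 (mod 8200). Apply the extended Euclidean algorithm:
8200 = 745·11 + 5
11 = 2·5 + 1
5 = 5·1 + 0
Back-substitute:
1 = 11 − 2·5
1 = −2·8200 + 1491·11
So 11·1491 ≡ 1 (mod 8200), hence d = 1491.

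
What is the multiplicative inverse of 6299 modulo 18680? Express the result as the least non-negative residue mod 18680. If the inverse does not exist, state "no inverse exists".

Extended Euclidean algorithm:
18680 = 2×6299 + 6082
6299 = 1×6082 + 217
6082 = 28×217 + 6
217 = 36×6 + 1
6 = 6×1 + 0
gcd = 1, so the inverse exists. Back-substitute:
1 = 217 − 36·6
1 = −36·6082 + 1009·217
1 = 1009·6299 − 1045·6082
1 = −1045·18680 + 3099·6299
So 6299·3099 ≡ 1 (mod 18680).

3099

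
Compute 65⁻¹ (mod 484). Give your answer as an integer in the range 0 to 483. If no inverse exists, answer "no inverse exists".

Run Euclid on (484, 65):
484 = 7*65 + 29
65 = 2*29 + 7
29 = 4*7 + 1
7 = 7*1 + 0
The gcd is 1. Working backward:
1 = 29 − 4·7
1 = −4·65 + 9·29
1 = 9·484 − 67·65
Hence 65⁻¹ ≡ -67 ≡ 417 (mod 484).

417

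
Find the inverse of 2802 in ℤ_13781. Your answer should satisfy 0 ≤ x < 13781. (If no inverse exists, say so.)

6379

Run Euclid on (13781, 2802):
13781 = 4*2802 + 2573
2802 = 1*2573 + 229
2573 = 11*229 + 54
229 = 4*54 + 13
54 = 4*13 + 2
13 = 6*2 + 1
2 = 2*1 + 0
Since gcd(2802, 13781) = 1, back-substitute to write 1 as a combination:
1 = 13 − 6·2
1 = −6·54 + 25·13
1 = 25·229 − 106·54
1 = −106·2573 + 1191·229
1 = 1191·2802 − 1297·2573
1 = −1297·13781 + 6379·2802
So 2802·6379 ≡ 1 (mod 13781).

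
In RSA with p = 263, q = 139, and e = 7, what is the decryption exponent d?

φ(n) = (p−1)(q−1) = 262·138 = 36156.
Need d with 7·d ≡ 1 (mod 36156). Apply the extended Euclidean algorithm:
36156 = 5165×7 + 1
7 = 7×1 + 0
Back-substitute:
1 = 36156 − 5165·7
So 7·(-5165) ≡ 1 (mod 36156), hence d ≡ -5165 ≡ 30991 (mod 36156).

30991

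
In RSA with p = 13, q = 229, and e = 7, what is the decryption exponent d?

391

φ(n) = (p−1)(q−1) = 12·228 = 2736.
Need d with 7·d ≡ 1 (mod 2736). Apply the extended Euclidean algorithm:
2736 = 390×7 + 6
7 = 1×6 + 1
6 = 6×1 + 0
Back-substitute:
1 = 7 − 6
1 = −2736 + 391·7
So 7·391 ≡ 1 (mod 2736), hence d = 391.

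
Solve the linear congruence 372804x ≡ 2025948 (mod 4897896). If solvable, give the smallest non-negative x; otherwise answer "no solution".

262739

First find gcd(372804, 4897896):
4897896 = 13×372804 + 51444
372804 = 7×51444 + 12696
51444 = 4×12696 + 660
12696 = 19×660 + 156
660 = 4×156 + 36
156 = 4×36 + 12
36 = 3×12 + 0
gcd = 12 and 12 | 2025948, so solutions exist. Divide through by 12: 31067x ≡ 168829 (mod 408158).
Now find 31067⁻¹ mod 408158:
408158 = 13·31067 + 4287
31067 = 7·4287 + 1058
4287 = 4·1058 + 55
1058 = 19·55 + 13
55 = 4·13 + 3
13 = 4·3 + 1
3 = 3·1 + 0
Back-substitute:
1 = 13 − 4·3
1 = −4·55 + 17·13
1 = 17·1058 − 327·55
1 = −327·4287 + 1325·1058
1 = 1325·31067 − 9602·4287
1 = −9602·408158 + 126151·31067
So 31067⁻¹ ≡ 126151 (mod 408158).
Then x ≡ 126151·168829 ≡ 262739 (mod 408158); the smallest non-negative solution is x = 262739.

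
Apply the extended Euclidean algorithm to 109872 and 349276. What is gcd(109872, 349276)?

4

Apply Euclid's algorithm to 349276 and 109872:
349276 = 3×109872 + 19660
109872 = 5×19660 + 11572
19660 = 1×11572 + 8088
11572 = 1×8088 + 3484
8088 = 2×3484 + 1120
3484 = 3×1120 + 124
1120 = 9×124 + 4
124 = 31×4 + 0
gcd(109872, 349276) = 4.
Working backward:
4 = 1120 − 9·124
4 = −9·3484 + 28·1120
4 = 28·8088 − 65·3484
4 = −65·11572 + 93·8088
4 = 93·19660 − 158·11572
4 = −158·109872 + 883·19660
4 = 883·349276 − 2807·109872
So 4 = (883)·349276 + (-2807)·109872.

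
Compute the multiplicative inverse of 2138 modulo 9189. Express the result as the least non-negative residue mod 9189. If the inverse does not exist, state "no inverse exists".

Extended Euclidean algorithm:
9189 = 4·2138 + 637
2138 = 3·637 + 227
637 = 2·227 + 183
227 = 1·183 + 44
183 = 4·44 + 7
44 = 6·7 + 2
7 = 3·2 + 1
2 = 2·1 + 0
gcd = 1, so the inverse exists. Back-substitute:
1 = 7 − 3·2
1 = −3·44 + 19·7
1 = 19·183 − 79·44
1 = −79·227 + 98·183
1 = 98·637 − 275·227
1 = −275·2138 + 923·637
1 = 923·9189 − 3967·2138
Thus 2138·(-3967) ≡ 1 (mod 9189); reducing, -3967 mod 9189 = 5222.

5222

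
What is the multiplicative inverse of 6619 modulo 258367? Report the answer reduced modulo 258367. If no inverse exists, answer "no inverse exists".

174912

Extended Euclidean algorithm:
258367 = 39×6619 + 226
6619 = 29×226 + 65
226 = 3×65 + 31
65 = 2×31 + 3
31 = 10×3 + 1
3 = 3×1 + 0
gcd = 1, so the inverse exists. Back-substitute:
1 = 31 − 10·3
1 = −10·65 + 21·31
1 = 21·226 − 73·65
1 = −73·6619 + 2138·226
1 = 2138·258367 − 83455·6619
So 6619·(-83455) ≡ 1 (mod 258367), and -83455 ≡ 174912 (mod 258367).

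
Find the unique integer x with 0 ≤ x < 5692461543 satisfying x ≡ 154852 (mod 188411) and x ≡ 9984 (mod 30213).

Write x = 154852 + 188411·k. Then 188411·k ≡ 9984 − 154852 ≡ 6197 (mod 30213).
Need 188411⁻¹ mod 30213. Extended Euclid on (30213, 7133):
30213 = 4*7133 + 1681
7133 = 4*1681 + 409
1681 = 4*409 + 45
409 = 9*45 + 4
45 = 11*4 + 1
4 = 4*1 + 0
Back-substitute:
1 = 45 − 11·4
1 = −11·409 + 100·45
1 = 100·1681 − 411·409
1 = −411·7133 + 1744·1681
1 = 1744·30213 − 7387·7133
188411⁻¹ ≡ 22826 (mod 30213), so k ≡ 22826·6197 ≡ 25669 (mod 30213).
x = 154852 + 188411·25669 = 4836476811.

4836476811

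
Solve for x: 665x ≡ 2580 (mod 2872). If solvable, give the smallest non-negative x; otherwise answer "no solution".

2444

First find gcd(665, 2872):
2872 = 4·665 + 212
665 = 3·212 + 29
212 = 7·29 + 9
29 = 3·9 + 2
9 = 4·2 + 1
2 = 2·1 + 0
gcd = 1, so a unique solution mod 2872 exists.
Back-substitute for the Bézout coefficients:
1 = 9 − 4·2
1 = −4·29 + 13·9
1 = 13·212 − 95·29
1 = −95·665 + 298·212
1 = 298·2872 − 1287·665
So 665·(-1287) ≡ 1 (mod 2872), giving 665⁻¹ ≡ 1585.
x ≡ 665⁻¹·2580 ≡ 1585·2580 ≡ 2444 (mod 2872).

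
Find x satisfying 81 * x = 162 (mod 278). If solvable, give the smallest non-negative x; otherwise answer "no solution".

First find gcd(81, 278):
278 = 3·81 + 35
81 = 2·35 + 11
35 = 3·11 + 2
11 = 5·2 + 1
2 = 2·1 + 0
gcd = 1, so a unique solution mod 278 exists.
Back-substitute for the Bézout coefficients:
1 = 11 − 5·2
1 = −5·35 + 16·11
1 = 16·81 − 37·35
1 = −37·278 + 127·81
So 81·(127) ≡ 1 (mod 278), giving 81⁻¹ ≡ 127.
x ≡ 81⁻¹·162 ≡ 127·162 ≡ 2 (mod 278).

2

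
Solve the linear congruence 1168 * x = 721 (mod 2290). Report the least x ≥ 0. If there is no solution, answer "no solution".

gcd(1168, 2290):
2290 = 1×1168 + 1122
1168 = 1×1122 + 46
1122 = 24×46 + 18
46 = 2×18 + 10
18 = 1×10 + 8
10 = 1×8 + 2
8 = 4×2 + 0
gcd = 2, but 2 ∤ 721, so the congruence has no solution.

no solution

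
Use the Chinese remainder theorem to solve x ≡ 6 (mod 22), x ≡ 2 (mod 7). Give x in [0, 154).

72

Write x = 6 + 22·k. Then 22·k ≡ 2 − 6 ≡ 3 (mod 7).
Need 22⁻¹ mod 7. Extended Euclid on (7, 1):
7 = 7*1 + 0
22⁻¹ ≡ 1 (mod 7), so k ≡ 1·3 ≡ 3 (mod 7).
x = 6 + 22·3 = 72.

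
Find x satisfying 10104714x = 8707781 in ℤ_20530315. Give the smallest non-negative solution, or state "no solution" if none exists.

First find gcd(10104714, 20530315):
20530315 = 2·10104714 + 320887
10104714 = 31·320887 + 157217
320887 = 2·157217 + 6453
157217 = 24·6453 + 2345
6453 = 2·2345 + 1763
2345 = 1·1763 + 582
1763 = 3·582 + 17
582 = 34·17 + 4
17 = 4·4 + 1
4 = 4·1 + 0
gcd = 1, so a unique solution mod 20530315 exists.
Back-substitute for the Bézout coefficients:
1 = 17 − 4·4
1 = −4·582 + 137·17
1 = 137·1763 − 415·582
1 = −415·2345 + 552·1763
1 = 552·6453 − 1519·2345
1 = −1519·157217 + 37008·6453
1 = 37008·320887 − 75535·157217
1 = −75535·10104714 + 2378593·320887
1 = 2378593·20530315 − 4832721·10104714
So 10104714·(-4832721) ≡ 1 (mod 20530315), giving 10104714⁻¹ ≡ 15697594.
x ≡ 10104714⁻¹·8707781 ≡ 15697594·8707781 ≡ 3963244 (mod 20530315).

3963244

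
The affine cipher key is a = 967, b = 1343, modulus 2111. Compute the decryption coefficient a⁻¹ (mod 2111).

gcd(2111, 967) by repeated division:
2111 = 2×967 + 177
967 = 5×177 + 82
177 = 2×82 + 13
82 = 6×13 + 4
13 = 3×4 + 1
4 = 4×1 + 0
The gcd is 1. Working backward:
1 = 13 − 3·4
1 = −3·82 + 19·13
1 = 19·177 − 41·82
1 = −41·967 + 224·177
1 = 224·2111 − 489·967
Hence 967⁻¹ ≡ -489 ≡ 1622 (mod 2111).

1622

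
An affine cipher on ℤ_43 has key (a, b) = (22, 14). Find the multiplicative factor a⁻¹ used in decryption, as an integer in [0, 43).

2

Apply the Euclidean algorithm to 43 and 22:
43 = 1*22 + 21
22 = 1*21 + 1
21 = 21*1 + 0
The gcd is 1. Working backward:
1 = 22 − 21
1 = −43 + 2·22
So 22·2 ≡ 1 (mod 43).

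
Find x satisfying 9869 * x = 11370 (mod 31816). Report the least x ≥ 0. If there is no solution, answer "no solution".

First find gcd(9869, 31816):
31816 = 3·9869 + 2209
9869 = 4·2209 + 1033
2209 = 2·1033 + 143
1033 = 7·143 + 32
143 = 4·32 + 15
32 = 2·15 + 2
15 = 7·2 + 1
2 = 2·1 + 0
gcd = 1, so a unique solution mod 31816 exists.
Back-substitute for the Bézout coefficients:
1 = 15 − 7·2
1 = −7·32 + 15·15
1 = 15·143 − 67·32
1 = −67·1033 + 484·143
1 = 484·2209 − 1035·1033
1 = −1035·9869 + 4624·2209
1 = 4624·31816 − 14907·9869
So 9869·(-14907) ≡ 1 (mod 31816), giving 9869⁻¹ ≡ 16909.
x ≡ 9869⁻¹·11370 ≡ 16909·11370 ≡ 23058 (mod 31816).

23058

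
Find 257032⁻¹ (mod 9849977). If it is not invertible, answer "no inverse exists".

7029747

Run Euclid on (9849977, 257032):
9849977 = 38×257032 + 82761
257032 = 3×82761 + 8749
82761 = 9×8749 + 4020
8749 = 2×4020 + 709
4020 = 5×709 + 475
709 = 1×475 + 234
475 = 2×234 + 7
234 = 33×7 + 3
7 = 2×3 + 1
3 = 3×1 + 0
gcd = 1, so the inverse exists. Back-substitute:
1 = 7 − 2·3
1 = −2·234 + 67·7
1 = 67·475 − 136·234
1 = −136·709 + 203·475
1 = 203·4020 − 1151·709
1 = −1151·8749 + 2505·4020
1 = 2505·82761 − 23696·8749
1 = −23696·257032 + 73593·82761
1 = 73593·9849977 − 2820230·257032
Thus 257032·(-2820230) ≡ 1 (mod 9849977); reducing, -2820230 mod 9849977 = 7029747.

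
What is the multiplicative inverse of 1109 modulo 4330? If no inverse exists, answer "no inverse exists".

gcd(4330, 1109) by repeated division:
4330 = 3·1109 + 1003
1109 = 1·1003 + 106
1003 = 9·106 + 49
106 = 2·49 + 8
49 = 6·8 + 1
8 = 8·1 + 0
Since gcd(1109, 4330) = 1, back-substitute to write 1 as a combination:
1 = 49 − 6·8
1 = −6·106 + 13·49
1 = 13·1003 − 123·106
1 = −123·1109 + 136·1003
1 = 136·4330 − 531·1109
Thus 1109·(-531) ≡ 1 (mod 4330); reducing, -531 mod 4330 = 3799.

3799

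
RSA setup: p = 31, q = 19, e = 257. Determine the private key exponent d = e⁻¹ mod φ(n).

353

φ(n) = (p−1)(q−1) = 30·18 = 540.
Need d with 257·d ≡ 1 (mod 540). Apply the extended Euclidean algorithm:
540 = 2·257 + 26
257 = 9·26 + 23
26 = 1·23 + 3
23 = 7·3 + 2
3 = 1·2 + 1
2 = 2·1 + 0
Back-substitute:
1 = 3 − 2
1 = −23 + 8·3
1 = 8·26 − 9·23
1 = −9·257 + 89·26
1 = 89·540 − 187·257
So 257·(-187) ≡ 1 (mod 540), hence d ≡ -187 ≡ 353 (mod 540).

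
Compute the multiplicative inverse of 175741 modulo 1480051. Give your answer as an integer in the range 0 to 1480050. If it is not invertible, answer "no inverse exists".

Apply the Euclidean algorithm to 1480051 and 175741:
1480051 = 8×175741 + 74123
175741 = 2×74123 + 27495
74123 = 2×27495 + 19133
27495 = 1×19133 + 8362
19133 = 2×8362 + 2409
8362 = 3×2409 + 1135
2409 = 2×1135 + 139
1135 = 8×139 + 23
139 = 6×23 + 1
23 = 23×1 + 0
Since gcd(175741, 1480051) = 1, back-substitute to write 1 as a combination:
1 = 139 − 6·23
1 = −6·1135 + 49·139
1 = 49·2409 − 104·1135
1 = −104·8362 + 361·2409
1 = 361·19133 − 826·8362
1 = −826·27495 + 1187·19133
1 = 1187·74123 − 3200·27495
1 = −3200·175741 + 7587·74123
1 = 7587·1480051 − 63896·175741
Thus 175741·(-63896) ≡ 1 (mod 1480051); reducing, -63896 mod 1480051 = 1416155.

1416155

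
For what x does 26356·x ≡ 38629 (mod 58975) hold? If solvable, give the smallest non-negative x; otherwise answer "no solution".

First find gcd(26356, 58975):
58975 = 2*26356 + 6263
26356 = 4*6263 + 1304
6263 = 4*1304 + 1047
1304 = 1*1047 + 257
1047 = 4*257 + 19
257 = 13*19 + 10
19 = 1*10 + 9
10 = 1*9 + 1
9 = 9*1 + 0
gcd = 1, so a unique solution mod 58975 exists.
Back-substitute for the Bézout coefficients:
1 = 10 − 9
1 = −19 + 2·10
1 = 2·257 − 27·19
1 = −27·1047 + 110·257
1 = 110·1304 − 137·1047
1 = −137·6263 + 658·1304
1 = 658·26356 − 2769·6263
1 = −2769·58975 + 6196·26356
So 26356·(6196) ≡ 1 (mod 58975), giving 26356⁻¹ ≡ 6196.
x ≡ 26356⁻¹·38629 ≡ 6196·38629 ≡ 24734 (mod 58975).

24734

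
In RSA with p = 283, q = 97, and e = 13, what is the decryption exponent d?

φ(n) = (p−1)(q−1) = 282·96 = 27072.
Need d with 13·d ≡ 1 (mod 27072). Apply the extended Euclidean algorithm:
27072 = 2082·13 + 6
13 = 2·6 + 1
6 = 6·1 + 0
Back-substitute:
1 = 13 − 2·6
1 = −2·27072 + 4165·13
So 13·4165 ≡ 1 (mod 27072), hence d = 4165.

4165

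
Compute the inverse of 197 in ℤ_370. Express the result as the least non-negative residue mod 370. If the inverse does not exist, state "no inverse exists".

293

Run Euclid on (370, 197):
370 = 1·197 + 173
197 = 1·173 + 24
173 = 7·24 + 5
24 = 4·5 + 4
5 = 1·4 + 1
4 = 4·1 + 0
The gcd is 1. Working backward:
1 = 5 − 4
1 = −24 + 5·5
1 = 5·173 − 36·24
1 = −36·197 + 41·173
1 = 41·370 − 77·197
Thus 197·(-77) ≡ 1 (mod 370); reducing, -77 mod 370 = 293.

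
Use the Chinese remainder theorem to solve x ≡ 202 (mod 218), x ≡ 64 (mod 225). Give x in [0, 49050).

Write x = 202 + 218·k. Then 218·k ≡ 64 − 202 ≡ 87 (mod 225).
Need 218⁻¹ mod 225. Extended Euclid on (225, 218):
225 = 1×218 + 7
218 = 31×7 + 1
7 = 7×1 + 0
Back-substitute:
1 = 218 − 31·7
1 = −31·225 + 32·218
218⁻¹ ≡ 32 (mod 225), so k ≡ 32·87 ≡ 84 (mod 225).
x = 202 + 218·84 = 18514.

18514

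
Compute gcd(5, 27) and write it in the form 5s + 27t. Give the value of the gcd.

Apply Euclid's algorithm to 27 and 5:
27 = 5·5 + 2
5 = 2·2 + 1
2 = 2·1 + 0
gcd(5, 27) = 1.
Back-substituting:
1 = 5 − 2·2
1 = −2·27 + 11·5
So 1 = (-2)·27 + (11)·5.

1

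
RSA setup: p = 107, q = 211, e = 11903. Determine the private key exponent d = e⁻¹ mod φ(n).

9287

φ(n) = (p−1)(q−1) = 106·210 = 22260.
Need d with 11903·d ≡ 1 (mod 22260). Apply the extended Euclidean algorithm:
22260 = 1×11903 + 10357
11903 = 1×10357 + 1546
10357 = 6×1546 + 1081
1546 = 1×1081 + 465
1081 = 2×465 + 151
465 = 3×151 + 12
151 = 12×12 + 7
12 = 1×7 + 5
7 = 1×5 + 2
5 = 2×2 + 1
2 = 2×1 + 0
Back-substitute:
1 = 5 − 2·2
1 = −2·7 + 3·5
1 = 3·12 − 5·7
1 = −5·151 + 63·12
1 = 63·465 − 194·151
1 = −194·1081 + 451·465
1 = 451·1546 − 645·1081
1 = −645·10357 + 4321·1546
1 = 4321·11903 − 4966·10357
1 = −4966·22260 + 9287·11903
So 11903·9287 ≡ 1 (mod 22260), hence d = 9287.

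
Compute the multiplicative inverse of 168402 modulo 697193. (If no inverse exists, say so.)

612442

Apply the Euclidean algorithm to 697193 and 168402:
697193 = 4*168402 + 23585
168402 = 7*23585 + 3307
23585 = 7*3307 + 436
3307 = 7*436 + 255
436 = 1*255 + 181
255 = 1*181 + 74
181 = 2*74 + 33
74 = 2*33 + 8
33 = 4*8 + 1
8 = 8*1 + 0
gcd = 1, so the inverse exists. Back-substitute:
1 = 33 − 4·8
1 = −4·74 + 9·33
1 = 9·181 − 22·74
1 = −22·255 + 31·181
1 = 31·436 − 53·255
1 = −53·3307 + 402·436
1 = 402·23585 − 2867·3307
1 = −2867·168402 + 20471·23585
1 = 20471·697193 − 84751·168402
Thus 168402·(-84751) ≡ 1 (mod 697193); reducing, -84751 mod 697193 = 612442.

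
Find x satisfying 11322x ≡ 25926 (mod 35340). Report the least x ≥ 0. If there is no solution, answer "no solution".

4213

First find gcd(11322, 35340):
35340 = 3×11322 + 1374
11322 = 8×1374 + 330
1374 = 4×330 + 54
330 = 6×54 + 6
54 = 9×6 + 0
gcd = 6 and 6 | 25926, so solutions exist. Divide through by 6: 1887x ≡ 4321 (mod 5890).
Now find 1887⁻¹ mod 5890:
5890 = 3·1887 + 229
1887 = 8·229 + 55
229 = 4·55 + 9
55 = 6·9 + 1
9 = 9·1 + 0
Back-substitute:
1 = 55 − 6·9
1 = −6·229 + 25·55
1 = 25·1887 − 206·229
1 = −206·5890 + 643·1887
So 1887⁻¹ ≡ 643 (mod 5890).
Then x ≡ 643·4321 ≡ 4213 (mod 5890); the smallest non-negative solution is x = 4213.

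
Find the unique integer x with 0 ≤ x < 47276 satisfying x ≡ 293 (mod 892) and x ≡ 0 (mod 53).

8321

Write x = 293 + 892·k. Then 892·k ≡ 0 − 293 ≡ 25 (mod 53).
Need 892⁻¹ mod 53. Extended Euclid on (53, 44):
53 = 1*44 + 9
44 = 4*9 + 8
9 = 1*8 + 1
8 = 8*1 + 0
Back-substitute:
1 = 9 − 8
1 = −44 + 5·9
1 = 5·53 − 6·44
892⁻¹ ≡ 47 (mod 53), so k ≡ 47·25 ≡ 9 (mod 53).
x = 293 + 892·9 = 8321.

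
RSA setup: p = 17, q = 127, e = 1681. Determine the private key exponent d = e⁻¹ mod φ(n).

φ(n) = (p−1)(q−1) = 16·126 = 2016.
Need d with 1681·d ≡ 1 (mod 2016). Apply the extended Euclidean algorithm:
2016 = 1*1681 + 335
1681 = 5*335 + 6
335 = 55*6 + 5
6 = 1*5 + 1
5 = 5*1 + 0
Back-substitute:
1 = 6 − 5
1 = −335 + 56·6
1 = 56·1681 − 281·335
1 = −281·2016 + 337·1681
So 1681·337 ≡ 1 (mod 2016), hence d = 337.

337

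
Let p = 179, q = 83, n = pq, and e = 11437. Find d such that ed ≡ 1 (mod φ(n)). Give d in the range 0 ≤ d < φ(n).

φ(n) = (p−1)(q−1) = 178·82 = 14596.
Need d with 11437·d ≡ 1 (mod 14596). Apply the extended Euclidean algorithm:
14596 = 1×11437 + 3159
11437 = 3×3159 + 1960
3159 = 1×1960 + 1199
1960 = 1×1199 + 761
1199 = 1×761 + 438
761 = 1×438 + 323
438 = 1×323 + 115
323 = 2×115 + 93
115 = 1×93 + 22
93 = 4×22 + 5
22 = 4×5 + 2
5 = 2×2 + 1
2 = 2×1 + 0
Back-substitute:
1 = 5 − 2·2
1 = −2·22 + 9·5
1 = 9·93 − 38·22
1 = −38·115 + 47·93
1 = 47·323 − 132·115
1 = −132·438 + 179·323
1 = 179·761 − 311·438
1 = −311·1199 + 490·761
1 = 490·1960 − 801·1199
1 = −801·3159 + 1291·1960
1 = 1291·11437 − 4674·3159
1 = −4674·14596 + 5965·11437
So 11437·5965 ≡ 1 (mod 14596), hence d = 5965.

5965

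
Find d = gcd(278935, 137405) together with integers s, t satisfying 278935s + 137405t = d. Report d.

Repeated division:
278935 = 2*137405 + 4125
137405 = 33*4125 + 1280
4125 = 3*1280 + 285
1280 = 4*285 + 140
285 = 2*140 + 5
140 = 28*5 + 0
gcd(278935, 137405) = 5.
Back-substituting:
5 = 285 − 2·140
5 = −2·1280 + 9·285
5 = 9·4125 − 29·1280
5 = −29·137405 + 966·4125
5 = 966·278935 − 1961·137405
So 5 = (966)·278935 + (-1961)·137405.

5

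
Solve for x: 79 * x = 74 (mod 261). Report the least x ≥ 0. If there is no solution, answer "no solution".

First find gcd(79, 261):
261 = 3×79 + 24
79 = 3×24 + 7
24 = 3×7 + 3
7 = 2×3 + 1
3 = 3×1 + 0
gcd = 1, so a unique solution mod 261 exists.
Back-substitute for the Bézout coefficients:
1 = 7 − 2·3
1 = −2·24 + 7·7
1 = 7·79 − 23·24
1 = −23·261 + 76·79
So 79·(76) ≡ 1 (mod 261), giving 79⁻¹ ≡ 76.
x ≡ 79⁻¹·74 ≡ 76·74 ≡ 143 (mod 261).

143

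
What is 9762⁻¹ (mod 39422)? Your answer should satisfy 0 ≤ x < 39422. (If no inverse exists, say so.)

no inverse exists

Compute gcd(9762, 39422):
39422 = 4×9762 + 374
9762 = 26×374 + 38
374 = 9×38 + 32
38 = 1×32 + 6
32 = 5×6 + 2
6 = 3×2 + 0
Since gcd = 2 > 1, 9762 is not a unit mod 39422.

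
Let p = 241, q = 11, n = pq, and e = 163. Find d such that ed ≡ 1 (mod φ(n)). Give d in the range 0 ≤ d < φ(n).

φ(n) = (p−1)(q−1) = 240·10 = 2400.
Need d with 163·d ≡ 1 (mod 2400). Apply the extended Euclidean algorithm:
2400 = 14·163 + 118
163 = 1·118 + 45
118 = 2·45 + 28
45 = 1·28 + 17
28 = 1·17 + 11
17 = 1·11 + 6
11 = 1·6 + 5
6 = 1·5 + 1
5 = 5·1 + 0
Back-substitute:
1 = 6 − 5
1 = −11 + 2·6
1 = 2·17 − 3·11
1 = −3·28 + 5·17
1 = 5·45 − 8·28
1 = −8·118 + 21·45
1 = 21·163 − 29·118
1 = −29·2400 + 427·163
So 163·427 ≡ 1 (mod 2400), hence d = 427.

427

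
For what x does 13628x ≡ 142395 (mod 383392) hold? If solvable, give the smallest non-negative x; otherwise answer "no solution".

gcd(13628, 383392):
383392 = 28·13628 + 1808
13628 = 7·1808 + 972
1808 = 1·972 + 836
972 = 1·836 + 136
836 = 6·136 + 20
136 = 6·20 + 16
20 = 1·16 + 4
16 = 4·4 + 0
gcd = 4, but 4 ∤ 142395, so the congruence has no solution.

no solution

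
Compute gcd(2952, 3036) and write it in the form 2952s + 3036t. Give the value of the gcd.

Repeated division:
3036 = 1*2952 + 84
2952 = 35*84 + 12
84 = 7*12 + 0
gcd(2952, 3036) = 12.
Working backward:
12 = 2952 − 35·84
12 = −35·3036 + 36·2952
So 12 = (-35)·3036 + (36)·2952.

12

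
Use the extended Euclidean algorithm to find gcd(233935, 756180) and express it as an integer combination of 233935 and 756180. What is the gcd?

Apply Euclid's algorithm to 756180 and 233935:
756180 = 3*233935 + 54375
233935 = 4*54375 + 16435
54375 = 3*16435 + 5070
16435 = 3*5070 + 1225
5070 = 4*1225 + 170
1225 = 7*170 + 35
170 = 4*35 + 30
35 = 1*30 + 5
30 = 6*5 + 0
gcd(233935, 756180) = 5.
Express as a combination:
5 = 35 − 30
5 = −170 + 5·35
5 = 5·1225 − 36·170
5 = −36·5070 + 149·1225
5 = 149·16435 − 483·5070
5 = −483·54375 + 1598·16435
5 = 1598·233935 − 6875·54375
5 = −6875·756180 + 22223·233935
So 5 = (-6875)·756180 + (22223)·233935.

5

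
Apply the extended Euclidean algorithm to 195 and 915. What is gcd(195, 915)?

15

Euclidean algorithm:
915 = 4×195 + 135
195 = 1×135 + 60
135 = 2×60 + 15
60 = 4×15 + 0
gcd(195, 915) = 15.
Express as a combination:
15 = 135 − 2·60
15 = −2·195 + 3·135
15 = 3·915 − 14·195
So 15 = (3)·915 + (-14)·195.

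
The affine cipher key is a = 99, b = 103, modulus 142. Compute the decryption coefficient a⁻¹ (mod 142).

33

Run Euclid on (142, 99):
142 = 1·99 + 43
99 = 2·43 + 13
43 = 3·13 + 4
13 = 3·4 + 1
4 = 4·1 + 0
Since gcd(99, 142) = 1, back-substitute to write 1 as a combination:
1 = 13 − 3·4
1 = −3·43 + 10·13
1 = 10·99 − 23·43
1 = −23·142 + 33·99
So 99·33 ≡ 1 (mod 142).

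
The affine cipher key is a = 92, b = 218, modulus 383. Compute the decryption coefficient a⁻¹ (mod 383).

204

gcd(383, 92) by repeated division:
383 = 4·92 + 15
92 = 6·15 + 2
15 = 7·2 + 1
2 = 2·1 + 0
Since gcd(92, 383) = 1, back-substitute to write 1 as a combination:
1 = 15 − 7·2
1 = −7·92 + 43·15
1 = 43·383 − 179·92
Thus 92·(-179) ≡ 1 (mod 383); reducing, -179 mod 383 = 204.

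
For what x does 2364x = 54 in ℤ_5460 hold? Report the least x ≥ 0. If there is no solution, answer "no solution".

no solution

gcd(2364, 5460):
5460 = 2·2364 + 732
2364 = 3·732 + 168
732 = 4·168 + 60
168 = 2·60 + 48
60 = 1·48 + 12
48 = 4·12 + 0
gcd = 12, but 12 ∤ 54, so the congruence has no solution.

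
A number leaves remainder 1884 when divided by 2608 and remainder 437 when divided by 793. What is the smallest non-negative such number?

1611020

Write x = 1884 + 2608·k. Then 2608·k ≡ 437 − 1884 ≡ 139 (mod 793).
Need 2608⁻¹ mod 793. Extended Euclid on (793, 229):
793 = 3*229 + 106
229 = 2*106 + 17
106 = 6*17 + 4
17 = 4*4 + 1
4 = 4*1 + 0
Back-substitute:
1 = 17 − 4·4
1 = −4·106 + 25·17
1 = 25·229 − 54·106
1 = −54·793 + 187·229
2608⁻¹ ≡ 187 (mod 793), so k ≡ 187·139 ≡ 617 (mod 793).
x = 1884 + 2608·617 = 1611020.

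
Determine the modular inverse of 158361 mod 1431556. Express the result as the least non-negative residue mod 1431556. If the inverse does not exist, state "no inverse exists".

Compute gcd(158361, 1431556):
1431556 = 9*158361 + 6307
158361 = 25*6307 + 686
6307 = 9*686 + 133
686 = 5*133 + 21
133 = 6*21 + 7
21 = 3*7 + 0
The gcd is 7, not 1, hence no inverse exists.

no inverse exists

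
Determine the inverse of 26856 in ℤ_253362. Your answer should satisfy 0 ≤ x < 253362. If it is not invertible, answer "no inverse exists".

no inverse exists

Euclidean algorithm on 253362, 26856:
253362 = 9×26856 + 11658
26856 = 2×11658 + 3540
11658 = 3×3540 + 1038
3540 = 3×1038 + 426
1038 = 2×426 + 186
426 = 2×186 + 54
186 = 3×54 + 24
54 = 2×24 + 6
24 = 4×6 + 0
The gcd is 6, not 1, hence no inverse exists.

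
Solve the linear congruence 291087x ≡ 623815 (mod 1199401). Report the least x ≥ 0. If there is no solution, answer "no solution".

First find gcd(291087, 1199401):
1199401 = 4×291087 + 35053
291087 = 8×35053 + 10663
35053 = 3×10663 + 3064
10663 = 3×3064 + 1471
3064 = 2×1471 + 122
1471 = 12×122 + 7
122 = 17×7 + 3
7 = 2×3 + 1
3 = 3×1 + 0
gcd = 1, so a unique solution mod 1199401 exists.
Back-substitute for the Bézout coefficients:
1 = 7 − 2·3
1 = −2·122 + 35·7
1 = 35·1471 − 422·122
1 = −422·3064 + 879·1471
1 = 879·10663 − 3059·3064
1 = −3059·35053 + 10056·10663
1 = 10056·291087 − 83507·35053
1 = −83507·1199401 + 344084·291087
So 291087·(344084) ≡ 1 (mod 1199401), giving 291087⁻¹ ≡ 344084.
x ≡ 291087⁻¹·623815 ≡ 344084·623815 ≡ 1156901 (mod 1199401).

1156901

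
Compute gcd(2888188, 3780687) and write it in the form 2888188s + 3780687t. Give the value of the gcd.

Apply Euclid's algorithm to 3780687 and 2888188:
3780687 = 1·2888188 + 892499
2888188 = 3·892499 + 210691
892499 = 4·210691 + 49735
210691 = 4·49735 + 11751
49735 = 4·11751 + 2731
11751 = 4·2731 + 827
2731 = 3·827 + 250
827 = 3·250 + 77
250 = 3·77 + 19
77 = 4·19 + 1
19 = 19·1 + 0
gcd(2888188, 3780687) = 1.
Back-substituting:
1 = 77 − 4·19
1 = −4·250 + 13·77
1 = 13·827 − 43·250
1 = −43·2731 + 142·827
1 = 142·11751 − 611·2731
1 = −611·49735 + 2586·11751
1 = 2586·210691 − 10955·49735
1 = −10955·892499 + 46406·210691
1 = 46406·2888188 − 150173·892499
1 = −150173·3780687 + 196579·2888188
So 1 = (-150173)·3780687 + (196579)·2888188.

1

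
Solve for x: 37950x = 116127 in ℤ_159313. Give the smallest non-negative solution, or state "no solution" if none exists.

2610

First find gcd(37950, 159313):
159313 = 4×37950 + 7513
37950 = 5×7513 + 385
7513 = 19×385 + 198
385 = 1×198 + 187
198 = 1×187 + 11
187 = 17×11 + 0
gcd = 11 and 11 | 116127, so solutions exist. Divide through by 11: 3450x ≡ 10557 (mod 14483).
Now find 3450⁻¹ mod 14483:
14483 = 4*3450 + 683
3450 = 5*683 + 35
683 = 19*35 + 18
35 = 1*18 + 17
18 = 1*17 + 1
17 = 17*1 + 0
Back-substitute:
1 = 18 − 17
1 = −35 + 2·18
1 = 2·683 − 39·35
1 = −39·3450 + 197·683
1 = 197·14483 − 827·3450
So 3450·(-827) ≡ 1 (mod 14483), i.e. 3450⁻¹ ≡ 13656.
Then x ≡ 13656·10557 ≡ 2610 (mod 14483); the smallest non-negative solution is x = 2610.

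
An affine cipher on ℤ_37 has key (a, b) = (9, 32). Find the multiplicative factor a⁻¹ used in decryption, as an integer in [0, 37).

Extended Euclidean algorithm:
37 = 4×9 + 1
9 = 9×1 + 0
The gcd is 1. Working backward:
1 = 37 − 4·9
Hence 9⁻¹ ≡ -4 ≡ 33 (mod 37).

33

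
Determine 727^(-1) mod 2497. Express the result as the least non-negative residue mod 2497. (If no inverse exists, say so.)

1288

Apply the Euclidean algorithm to 2497 and 727:
2497 = 3×727 + 316
727 = 2×316 + 95
316 = 3×95 + 31
95 = 3×31 + 2
31 = 15×2 + 1
2 = 2×1 + 0
gcd = 1, so the inverse exists. Back-substitute:
1 = 31 − 15·2
1 = −15·95 + 46·31
1 = 46·316 − 153·95
1 = −153·727 + 352·316
1 = 352·2497 − 1209·727
Hence 727⁻¹ ≡ -1209 ≡ 1288 (mod 2497).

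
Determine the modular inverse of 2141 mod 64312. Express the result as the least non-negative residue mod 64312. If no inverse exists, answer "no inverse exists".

57253

gcd(64312, 2141) by repeated division:
64312 = 30·2141 + 82
2141 = 26·82 + 9
82 = 9·9 + 1
9 = 9·1 + 0
The gcd is 1. Working backward:
1 = 82 − 9·9
1 = −9·2141 + 235·82
1 = 235·64312 − 7059·2141
Hence 2141⁻¹ ≡ -7059 ≡ 57253 (mod 64312).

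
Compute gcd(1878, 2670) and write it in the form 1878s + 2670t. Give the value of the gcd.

Repeated division:
2670 = 1*1878 + 792
1878 = 2*792 + 294
792 = 2*294 + 204
294 = 1*204 + 90
204 = 2*90 + 24
90 = 3*24 + 18
24 = 1*18 + 6
18 = 3*6 + 0
gcd(1878, 2670) = 6.
Express as a combination:
6 = 24 − 18
6 = −90 + 4·24
6 = 4·204 − 9·90
6 = −9·294 + 13·204
6 = 13·792 − 35·294
6 = −35·1878 + 83·792
6 = 83·2670 − 118·1878
So 6 = (83)·2670 + (-118)·1878.

6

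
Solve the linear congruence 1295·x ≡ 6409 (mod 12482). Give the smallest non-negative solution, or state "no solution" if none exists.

8805

First find gcd(1295, 12482):
12482 = 9*1295 + 827
1295 = 1*827 + 468
827 = 1*468 + 359
468 = 1*359 + 109
359 = 3*109 + 32
109 = 3*32 + 13
32 = 2*13 + 6
13 = 2*6 + 1
6 = 6*1 + 0
gcd = 1, so a unique solution mod 12482 exists.
Back-substitute for the Bézout coefficients:
1 = 13 − 2·6
1 = −2·32 + 5·13
1 = 5·109 − 17·32
1 = −17·359 + 56·109
1 = 56·468 − 73·359
1 = −73·827 + 129·468
1 = 129·1295 − 202·827
1 = −202·12482 + 1947·1295
So 1295·(1947) ≡ 1 (mod 12482), giving 1295⁻¹ ≡ 1947.
x ≡ 1295⁻¹·6409 ≡ 1947·6409 ≡ 8805 (mod 12482).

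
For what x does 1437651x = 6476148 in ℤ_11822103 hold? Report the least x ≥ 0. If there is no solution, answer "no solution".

325808

First find gcd(1437651, 11822103):
11822103 = 8·1437651 + 320895
1437651 = 4·320895 + 154071
320895 = 2·154071 + 12753
154071 = 12·12753 + 1035
12753 = 12·1035 + 333
1035 = 3·333 + 36
333 = 9·36 + 9
36 = 4·9 + 0
gcd = 9 and 9 | 6476148, so solutions exist. Divide through by 9: 159739x ≡ 719572 (mod 1313567).
Now find 159739⁻¹ mod 1313567:
1313567 = 8*159739 + 35655
159739 = 4*35655 + 17119
35655 = 2*17119 + 1417
17119 = 12*1417 + 115
1417 = 12*115 + 37
115 = 3*37 + 4
37 = 9*4 + 1
4 = 4*1 + 0
Back-substitute:
1 = 37 − 9·4
1 = −9·115 + 28·37
1 = 28·1417 − 345·115
1 = −345·17119 + 4168·1417
1 = 4168·35655 − 8681·17119
1 = −8681·159739 + 38892·35655
1 = 38892·1313567 − 319817·159739
So 159739·(-319817) ≡ 1 (mod 1313567), i.e. 159739⁻¹ ≡ 993750.
Then x ≡ 993750·719572 ≡ 325808 (mod 1313567); the smallest non-negative solution is x = 325808.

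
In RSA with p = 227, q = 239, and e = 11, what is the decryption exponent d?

φ(n) = (p−1)(q−1) = 226·238 = 53788.
Need d with 11·d ≡ 1 (mod 53788). Apply the extended Euclidean algorithm:
53788 = 4889*11 + 9
11 = 1*9 + 2
9 = 4*2 + 1
2 = 2*1 + 0
Back-substitute:
1 = 9 − 4·2
1 = −4·11 + 5·9
1 = 5·53788 − 24449·11
So 11·(-24449) ≡ 1 (mod 53788), hence d ≡ -24449 ≡ 29339 (mod 53788).

29339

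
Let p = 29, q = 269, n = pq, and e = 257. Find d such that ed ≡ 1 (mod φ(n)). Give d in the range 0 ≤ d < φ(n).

φ(n) = (p−1)(q−1) = 28·268 = 7504.
Need d with 257·d ≡ 1 (mod 7504). Apply the extended Euclidean algorithm:
7504 = 29*257 + 51
257 = 5*51 + 2
51 = 25*2 + 1
2 = 2*1 + 0
Back-substitute:
1 = 51 − 25·2
1 = −25·257 + 126·51
1 = 126·7504 − 3679·257
So 257·(-3679) ≡ 1 (mod 7504), hence d ≡ -3679 ≡ 3825 (mod 7504).

3825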